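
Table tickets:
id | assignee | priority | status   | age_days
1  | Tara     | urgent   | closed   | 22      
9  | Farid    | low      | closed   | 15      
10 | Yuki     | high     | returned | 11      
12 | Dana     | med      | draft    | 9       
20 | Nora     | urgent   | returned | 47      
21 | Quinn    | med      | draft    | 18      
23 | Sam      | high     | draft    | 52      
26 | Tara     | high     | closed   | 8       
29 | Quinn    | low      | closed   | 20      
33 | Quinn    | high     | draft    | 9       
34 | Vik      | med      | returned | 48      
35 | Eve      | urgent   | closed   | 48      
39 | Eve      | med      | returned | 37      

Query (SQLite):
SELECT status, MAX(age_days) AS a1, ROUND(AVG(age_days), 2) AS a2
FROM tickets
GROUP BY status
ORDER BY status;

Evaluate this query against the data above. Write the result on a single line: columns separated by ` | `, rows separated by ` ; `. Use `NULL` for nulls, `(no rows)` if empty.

closed | 48 | 22.6 ; draft | 52 | 22 ; returned | 48 | 35.75

Group tickets by status.
Per group compute: MAX(age_days), ROUND(AVG(age_days), 2).
  closed: ids {1, 9, 26, 29, 35} → MAX(age_days)=48, ROUND(AVG(age_days), 2)=22.6
  draft: ids {12, 21, 23, 33} → MAX(age_days)=52, ROUND(AVG(age_days), 2)=22
  returned: ids {10, 20, 34, 39} → MAX(age_days)=48, ROUND(AVG(age_days), 2)=35.75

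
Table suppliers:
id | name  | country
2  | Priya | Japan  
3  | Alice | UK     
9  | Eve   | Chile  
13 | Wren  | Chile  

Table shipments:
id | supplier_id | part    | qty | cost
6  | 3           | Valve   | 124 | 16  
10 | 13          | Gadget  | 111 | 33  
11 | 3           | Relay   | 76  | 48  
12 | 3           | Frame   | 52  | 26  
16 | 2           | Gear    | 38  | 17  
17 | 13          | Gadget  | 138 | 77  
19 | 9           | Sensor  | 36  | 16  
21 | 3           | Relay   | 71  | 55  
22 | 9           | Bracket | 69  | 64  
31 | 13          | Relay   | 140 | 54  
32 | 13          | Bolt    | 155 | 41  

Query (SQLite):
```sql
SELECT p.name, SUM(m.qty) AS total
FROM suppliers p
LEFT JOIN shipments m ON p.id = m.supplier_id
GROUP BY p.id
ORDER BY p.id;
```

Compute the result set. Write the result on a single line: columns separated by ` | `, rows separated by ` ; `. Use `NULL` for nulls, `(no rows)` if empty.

LEFT JOIN keeps every suppliers row; unmatched ones get NULL for shipments columns.
Group by suppliers.id and compute SUM(m.qty). SUM over an all-NULL group is NULL.
  2: ids {16} → SUM(m.qty)=38
  3: ids {6, 11, 12, 21} → SUM(m.qty)=323
  9: ids {19, 22} → SUM(m.qty)=105
  13: ids {10, 17, 31, 32} → SUM(m.qty)=544

Priya | 38 ; Alice | 323 ; Eve | 105 ; Wren | 544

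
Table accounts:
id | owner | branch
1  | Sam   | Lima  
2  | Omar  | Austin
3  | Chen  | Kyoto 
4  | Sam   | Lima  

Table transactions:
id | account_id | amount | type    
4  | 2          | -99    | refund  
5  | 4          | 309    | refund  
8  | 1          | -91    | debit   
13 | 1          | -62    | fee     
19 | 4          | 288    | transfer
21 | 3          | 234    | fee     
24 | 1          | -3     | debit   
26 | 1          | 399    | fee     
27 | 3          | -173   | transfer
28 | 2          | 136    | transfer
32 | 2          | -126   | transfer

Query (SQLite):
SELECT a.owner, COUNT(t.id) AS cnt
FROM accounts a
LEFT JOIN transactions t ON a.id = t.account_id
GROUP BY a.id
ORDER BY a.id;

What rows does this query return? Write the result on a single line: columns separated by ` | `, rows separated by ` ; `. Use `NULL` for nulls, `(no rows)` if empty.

LEFT JOIN keeps every accounts row; unmatched ones get NULL for transactions columns.
Group by accounts.id and compute COUNT(t.id). COUNT(col) of an all-NULL group is 0.
  1: ids {8, 13, 24, 26} → COUNT(t.id)=4
  2: ids {4, 28, 32} → COUNT(t.id)=3
  3: ids {21, 27} → COUNT(t.id)=2
  4: ids {5, 19} → COUNT(t.id)=2

Sam | 4 ; Omar | 3 ; Chen | 2 ; Sam | 2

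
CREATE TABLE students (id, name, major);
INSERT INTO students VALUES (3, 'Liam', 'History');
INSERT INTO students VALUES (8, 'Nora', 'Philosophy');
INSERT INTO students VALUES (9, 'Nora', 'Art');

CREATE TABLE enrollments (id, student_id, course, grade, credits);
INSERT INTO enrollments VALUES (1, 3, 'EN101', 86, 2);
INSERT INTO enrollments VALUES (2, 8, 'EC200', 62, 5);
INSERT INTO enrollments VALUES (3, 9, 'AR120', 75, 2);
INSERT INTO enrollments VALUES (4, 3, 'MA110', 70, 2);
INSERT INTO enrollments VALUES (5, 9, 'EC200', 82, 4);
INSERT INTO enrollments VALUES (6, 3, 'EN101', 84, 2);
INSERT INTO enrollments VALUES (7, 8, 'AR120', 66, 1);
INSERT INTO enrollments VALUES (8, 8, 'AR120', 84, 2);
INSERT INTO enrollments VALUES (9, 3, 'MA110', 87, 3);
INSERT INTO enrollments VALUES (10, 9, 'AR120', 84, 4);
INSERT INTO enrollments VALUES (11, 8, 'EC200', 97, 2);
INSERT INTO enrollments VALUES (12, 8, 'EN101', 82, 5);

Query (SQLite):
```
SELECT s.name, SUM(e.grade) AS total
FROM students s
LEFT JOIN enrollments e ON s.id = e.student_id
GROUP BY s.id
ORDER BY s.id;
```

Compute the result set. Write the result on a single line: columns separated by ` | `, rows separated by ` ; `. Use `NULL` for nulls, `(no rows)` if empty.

LEFT JOIN keeps every students row; unmatched ones get NULL for enrollments columns.
Group by students.id and compute SUM(e.grade). SUM over an all-NULL group is NULL.
  3: ids {1, 4, 6, 9} → SUM(e.grade)=327
  8: ids {2, 7, 8, 11, 12} → SUM(e.grade)=391
  9: ids {3, 5, 10} → SUM(e.grade)=241

Liam | 327 ; Nora | 391 ; Nora | 241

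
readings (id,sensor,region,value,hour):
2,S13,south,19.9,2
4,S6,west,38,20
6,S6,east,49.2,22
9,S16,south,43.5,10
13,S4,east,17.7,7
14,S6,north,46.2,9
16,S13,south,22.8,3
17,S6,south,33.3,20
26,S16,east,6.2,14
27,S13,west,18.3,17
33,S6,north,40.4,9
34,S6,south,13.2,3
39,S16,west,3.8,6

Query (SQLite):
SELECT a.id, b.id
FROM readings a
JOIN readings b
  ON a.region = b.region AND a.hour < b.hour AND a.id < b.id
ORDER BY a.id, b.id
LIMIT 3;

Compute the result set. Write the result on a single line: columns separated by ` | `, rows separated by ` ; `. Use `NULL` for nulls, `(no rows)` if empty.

Pairs (a,b) with same region, a.hour < b.hour, a.id < b.id.
region groups: east:{6,13,26} north:{14,33} south:{2,9,16,17,34} west:{4,27,39}
Ordered by (a.id, b.id); first 3.

2 | 9 ; 2 | 16 ; 2 | 17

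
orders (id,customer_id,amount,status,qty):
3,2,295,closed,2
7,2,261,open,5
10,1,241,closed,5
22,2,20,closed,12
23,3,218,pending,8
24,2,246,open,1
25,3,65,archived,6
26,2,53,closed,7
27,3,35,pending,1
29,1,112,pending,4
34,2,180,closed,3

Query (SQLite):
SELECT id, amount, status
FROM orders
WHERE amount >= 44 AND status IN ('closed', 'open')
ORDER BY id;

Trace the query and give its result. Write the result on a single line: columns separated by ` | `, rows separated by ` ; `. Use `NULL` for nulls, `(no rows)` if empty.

amount >= 44: ids {3, 7, 10, 23, 24, 25, 26, 29, 34}
status IN ('closed', 'open'): ids {3, 7, 10, 22, 24, 26, 34}
Combine with AND.

3 | 295 | closed ; 7 | 261 | open ; 10 | 241 | closed ; 24 | 246 | open ; 26 | 53 | closed ; 34 | 180 | closed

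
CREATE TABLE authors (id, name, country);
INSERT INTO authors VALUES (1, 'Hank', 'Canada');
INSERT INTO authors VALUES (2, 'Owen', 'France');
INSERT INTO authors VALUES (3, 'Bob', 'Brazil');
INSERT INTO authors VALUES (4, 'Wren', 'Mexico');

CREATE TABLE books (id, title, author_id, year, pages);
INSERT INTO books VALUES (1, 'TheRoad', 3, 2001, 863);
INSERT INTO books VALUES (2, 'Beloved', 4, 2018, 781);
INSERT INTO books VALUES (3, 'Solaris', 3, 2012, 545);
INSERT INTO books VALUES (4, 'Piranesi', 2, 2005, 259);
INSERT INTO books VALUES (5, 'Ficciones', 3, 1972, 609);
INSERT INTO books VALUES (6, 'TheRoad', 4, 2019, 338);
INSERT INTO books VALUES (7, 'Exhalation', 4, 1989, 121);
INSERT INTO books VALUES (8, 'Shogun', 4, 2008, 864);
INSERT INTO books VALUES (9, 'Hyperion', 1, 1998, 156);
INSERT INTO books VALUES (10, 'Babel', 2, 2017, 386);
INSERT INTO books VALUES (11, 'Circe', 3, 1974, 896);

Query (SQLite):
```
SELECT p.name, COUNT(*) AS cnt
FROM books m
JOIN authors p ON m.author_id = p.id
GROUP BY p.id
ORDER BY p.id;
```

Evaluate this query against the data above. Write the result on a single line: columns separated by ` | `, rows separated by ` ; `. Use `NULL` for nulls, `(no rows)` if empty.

Join each books row to its authors via author_id.
Group joined rows by authors.id; compute COUNT(*) per group.
  1: ids {9} → COUNT(*)=1
  2: ids {4, 10} → COUNT(*)=2
  3: ids {1, 3, 5, 11} → COUNT(*)=4
  4: ids {2, 6, 7, 8} → COUNT(*)=4

Hank | 1 ; Owen | 2 ; Bob | 4 ; Wren | 4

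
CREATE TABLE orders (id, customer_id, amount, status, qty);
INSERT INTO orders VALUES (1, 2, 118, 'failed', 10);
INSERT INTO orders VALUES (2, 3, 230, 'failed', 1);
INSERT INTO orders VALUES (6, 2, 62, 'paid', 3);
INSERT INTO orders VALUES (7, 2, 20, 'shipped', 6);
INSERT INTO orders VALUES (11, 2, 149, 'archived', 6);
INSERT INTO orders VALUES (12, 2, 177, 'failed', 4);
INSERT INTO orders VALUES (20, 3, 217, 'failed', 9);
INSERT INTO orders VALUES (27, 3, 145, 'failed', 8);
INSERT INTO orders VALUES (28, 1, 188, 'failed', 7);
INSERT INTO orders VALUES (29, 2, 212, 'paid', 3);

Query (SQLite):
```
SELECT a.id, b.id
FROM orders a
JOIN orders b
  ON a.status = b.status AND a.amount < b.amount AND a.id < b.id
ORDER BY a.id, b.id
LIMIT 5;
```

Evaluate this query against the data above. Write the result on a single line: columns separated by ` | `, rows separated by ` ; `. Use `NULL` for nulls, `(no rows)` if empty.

1 | 2 ; 1 | 12 ; 1 | 20 ; 1 | 27 ; 1 | 28

Pairs (a,b) with same status, a.amount < b.amount, a.id < b.id.
status groups: archived:{11} failed:{1,2,12,20,27,28} paid:{6,29} shipped:{7}
Ordered by (a.id, b.id); first 5.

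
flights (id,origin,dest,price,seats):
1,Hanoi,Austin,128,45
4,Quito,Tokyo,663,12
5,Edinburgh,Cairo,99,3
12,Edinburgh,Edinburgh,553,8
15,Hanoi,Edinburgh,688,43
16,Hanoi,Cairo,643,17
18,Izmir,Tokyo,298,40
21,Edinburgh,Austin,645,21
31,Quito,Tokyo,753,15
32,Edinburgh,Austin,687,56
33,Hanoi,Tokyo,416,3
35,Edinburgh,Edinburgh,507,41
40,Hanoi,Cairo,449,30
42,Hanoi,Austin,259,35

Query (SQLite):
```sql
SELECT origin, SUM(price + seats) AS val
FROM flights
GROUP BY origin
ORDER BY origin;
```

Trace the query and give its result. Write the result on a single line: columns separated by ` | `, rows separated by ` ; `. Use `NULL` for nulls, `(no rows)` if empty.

Edinburgh | 2620 ; Hanoi | 2756 ; Izmir | 338 ; Quito | 1443

For each row compute price + seats.
Group by origin; take SUM of the expression per group.
  Edinburgh: ids {5, 12, 21, 32, 35} → SUM(price + seats)=2620
  Hanoi: ids {1, 15, 16, 33, 40, 42} → SUM(price + seats)=2756
  Izmir: ids {18} → SUM(price + seats)=338
  Quito: ids {4, 31} → SUM(price + seats)=1443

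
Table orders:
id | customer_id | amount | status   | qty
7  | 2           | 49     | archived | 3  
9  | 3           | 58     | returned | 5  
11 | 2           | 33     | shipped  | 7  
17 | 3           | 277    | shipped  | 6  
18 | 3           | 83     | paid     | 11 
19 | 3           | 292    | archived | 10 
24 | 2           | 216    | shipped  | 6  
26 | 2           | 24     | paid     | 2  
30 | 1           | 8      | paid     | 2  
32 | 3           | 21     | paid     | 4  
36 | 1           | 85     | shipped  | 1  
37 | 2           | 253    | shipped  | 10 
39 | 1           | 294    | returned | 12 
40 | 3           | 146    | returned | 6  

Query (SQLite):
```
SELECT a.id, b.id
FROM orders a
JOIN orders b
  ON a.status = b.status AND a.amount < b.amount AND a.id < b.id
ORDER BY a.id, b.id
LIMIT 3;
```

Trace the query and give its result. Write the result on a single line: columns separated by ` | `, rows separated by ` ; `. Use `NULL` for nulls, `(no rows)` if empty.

Pairs (a,b) with same status, a.amount < b.amount, a.id < b.id.
status groups: archived:{7,19} paid:{18,26,30,32} returned:{9,39,40} shipped:{11,17,24,36,37}
Ordered by (a.id, b.id); first 3.

7 | 19 ; 9 | 39 ; 9 | 40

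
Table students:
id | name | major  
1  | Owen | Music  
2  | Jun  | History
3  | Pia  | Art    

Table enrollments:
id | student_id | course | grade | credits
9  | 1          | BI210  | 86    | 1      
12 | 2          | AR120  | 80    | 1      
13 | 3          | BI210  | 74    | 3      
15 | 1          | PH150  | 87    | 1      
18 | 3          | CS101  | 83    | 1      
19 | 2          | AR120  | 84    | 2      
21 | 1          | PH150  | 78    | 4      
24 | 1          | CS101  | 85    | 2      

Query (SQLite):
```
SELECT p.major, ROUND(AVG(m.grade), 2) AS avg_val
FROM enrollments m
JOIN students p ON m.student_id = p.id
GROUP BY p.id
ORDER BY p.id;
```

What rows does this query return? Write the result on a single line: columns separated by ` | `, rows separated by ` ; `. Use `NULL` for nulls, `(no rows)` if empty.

Join each enrollments row to its students via student_id.
Group joined rows by students.id; compute ROUND(AVG(m.grade), 2) per group.
  1: ids {9, 15, 21, 24} → ROUND(AVG(m.grade), 2)=84
  2: ids {12, 19} → ROUND(AVG(m.grade), 2)=82
  3: ids {13, 18} → ROUND(AVG(m.grade), 2)=78.5

Music | 84 ; History | 82 ; Art | 78.5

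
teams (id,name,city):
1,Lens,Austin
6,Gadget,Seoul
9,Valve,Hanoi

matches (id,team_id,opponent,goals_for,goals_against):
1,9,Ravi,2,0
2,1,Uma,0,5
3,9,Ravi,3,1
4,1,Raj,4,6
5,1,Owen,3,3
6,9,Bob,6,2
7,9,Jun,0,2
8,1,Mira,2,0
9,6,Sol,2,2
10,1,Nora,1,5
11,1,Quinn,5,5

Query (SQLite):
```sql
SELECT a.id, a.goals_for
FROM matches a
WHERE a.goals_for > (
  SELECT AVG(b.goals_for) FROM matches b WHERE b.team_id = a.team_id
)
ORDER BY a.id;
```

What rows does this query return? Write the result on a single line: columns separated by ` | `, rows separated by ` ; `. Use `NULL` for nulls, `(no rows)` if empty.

3 | 3 ; 4 | 4 ; 5 | 3 ; 6 | 6 ; 11 | 5

For each matches row a, compute AVG(goals_for) over rows sharing a.team_id.
Keep row a if a.goals_for > that per-group AVG.
  team_id=1: AVG(goals_for) = 2.5
  team_id=6: AVG(goals_for) = 2.0
  team_id=9: AVG(goals_for) = 2.75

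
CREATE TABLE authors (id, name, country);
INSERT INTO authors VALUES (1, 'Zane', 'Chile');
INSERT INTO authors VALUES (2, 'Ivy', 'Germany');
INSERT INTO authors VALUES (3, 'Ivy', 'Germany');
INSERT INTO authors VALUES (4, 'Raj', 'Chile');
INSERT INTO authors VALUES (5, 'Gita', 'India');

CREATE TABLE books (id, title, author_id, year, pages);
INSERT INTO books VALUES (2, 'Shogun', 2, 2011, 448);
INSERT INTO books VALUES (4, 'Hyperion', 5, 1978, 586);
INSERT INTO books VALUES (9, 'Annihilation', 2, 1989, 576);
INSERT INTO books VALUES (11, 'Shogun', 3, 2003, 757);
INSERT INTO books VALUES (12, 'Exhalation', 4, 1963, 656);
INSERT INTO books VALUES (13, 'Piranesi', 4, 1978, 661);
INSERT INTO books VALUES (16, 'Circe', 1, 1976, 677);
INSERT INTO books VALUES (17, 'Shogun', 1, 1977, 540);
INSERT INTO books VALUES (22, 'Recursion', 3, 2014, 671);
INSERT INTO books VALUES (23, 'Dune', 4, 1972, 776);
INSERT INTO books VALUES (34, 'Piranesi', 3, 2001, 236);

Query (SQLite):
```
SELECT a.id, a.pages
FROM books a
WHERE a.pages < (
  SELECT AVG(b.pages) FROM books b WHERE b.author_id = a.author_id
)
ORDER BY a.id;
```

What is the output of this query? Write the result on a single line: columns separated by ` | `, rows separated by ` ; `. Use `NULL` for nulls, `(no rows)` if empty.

2 | 448 ; 12 | 656 ; 13 | 661 ; 17 | 540 ; 34 | 236

For each books row a, compute AVG(pages) over rows sharing a.author_id.
Keep row a if a.pages < that per-group AVG.
  author_id=1: AVG(pages) = 608.5
  author_id=2: AVG(pages) = 512.0
  author_id=3: AVG(pages) = 554.666667
  author_id=4: AVG(pages) = 697.666667
  author_id=5: AVG(pages) = 586.0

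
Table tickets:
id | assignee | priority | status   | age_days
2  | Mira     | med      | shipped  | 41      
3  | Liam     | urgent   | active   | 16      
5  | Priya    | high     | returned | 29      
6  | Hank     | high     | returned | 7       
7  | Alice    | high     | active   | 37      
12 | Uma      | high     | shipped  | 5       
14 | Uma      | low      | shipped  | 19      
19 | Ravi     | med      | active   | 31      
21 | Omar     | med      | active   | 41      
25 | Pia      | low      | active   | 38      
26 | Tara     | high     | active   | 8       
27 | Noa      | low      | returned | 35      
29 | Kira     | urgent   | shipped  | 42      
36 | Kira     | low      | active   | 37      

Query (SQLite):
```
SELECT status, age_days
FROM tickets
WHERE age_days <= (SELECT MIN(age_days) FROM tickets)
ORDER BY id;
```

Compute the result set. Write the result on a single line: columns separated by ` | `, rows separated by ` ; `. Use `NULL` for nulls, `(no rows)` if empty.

shipped | 5

Scalar subquery: MIN(age_days) over all tickets rows = 5.
Keep rows where age_days <= that value.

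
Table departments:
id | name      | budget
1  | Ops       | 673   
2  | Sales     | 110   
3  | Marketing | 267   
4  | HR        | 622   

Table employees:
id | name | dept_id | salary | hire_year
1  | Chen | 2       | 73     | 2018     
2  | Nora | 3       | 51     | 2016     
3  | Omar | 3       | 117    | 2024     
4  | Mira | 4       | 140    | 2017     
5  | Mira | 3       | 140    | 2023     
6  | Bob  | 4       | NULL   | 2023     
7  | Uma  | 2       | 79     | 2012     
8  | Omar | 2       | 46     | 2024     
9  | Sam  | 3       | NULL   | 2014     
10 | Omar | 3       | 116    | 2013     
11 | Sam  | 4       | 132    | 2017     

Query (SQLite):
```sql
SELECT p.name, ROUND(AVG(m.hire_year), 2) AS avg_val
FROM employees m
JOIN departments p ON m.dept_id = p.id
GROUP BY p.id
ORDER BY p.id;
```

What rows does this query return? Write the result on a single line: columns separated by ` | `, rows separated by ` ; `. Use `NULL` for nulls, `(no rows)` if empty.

Join each employees row to its departments via dept_id.
Group joined rows by departments.id; compute ROUND(AVG(m.hire_year), 2) per group.
  2: ids {1, 7, 8} → ROUND(AVG(m.hire_year), 2)=2018
  3: ids {2, 3, 5, 9, 10} → ROUND(AVG(m.hire_year), 2)=2018
  4: ids {4, 6, 11} → ROUND(AVG(m.hire_year), 2)=2019

Sales | 2018 ; Marketing | 2018 ; HR | 2019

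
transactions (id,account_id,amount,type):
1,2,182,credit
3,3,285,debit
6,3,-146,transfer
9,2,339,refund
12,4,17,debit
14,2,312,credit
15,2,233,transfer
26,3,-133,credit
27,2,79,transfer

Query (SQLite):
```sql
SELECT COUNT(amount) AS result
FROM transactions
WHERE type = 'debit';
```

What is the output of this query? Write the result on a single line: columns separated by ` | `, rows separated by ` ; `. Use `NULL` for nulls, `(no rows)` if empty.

2

Rows where type='debit' → amount values: [285, 17].
COUNT(amount) counts non-NULL values → 2.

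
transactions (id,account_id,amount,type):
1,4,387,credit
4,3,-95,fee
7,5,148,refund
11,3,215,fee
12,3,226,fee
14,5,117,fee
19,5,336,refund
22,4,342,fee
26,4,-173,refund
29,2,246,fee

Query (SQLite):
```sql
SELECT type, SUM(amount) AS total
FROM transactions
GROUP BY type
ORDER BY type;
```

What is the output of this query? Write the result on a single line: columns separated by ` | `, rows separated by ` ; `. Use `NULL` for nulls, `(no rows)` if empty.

Partition transactions by type; compute SUM(amount) within each group.
  credit: ids {1} → SUM(amount)=387
  fee: ids {4, 11, 12, 14, 22, 29} → SUM(amount)=1051
  refund: ids {7, 19, 26} → SUM(amount)=311

credit | 387 ; fee | 1051 ; refund | 311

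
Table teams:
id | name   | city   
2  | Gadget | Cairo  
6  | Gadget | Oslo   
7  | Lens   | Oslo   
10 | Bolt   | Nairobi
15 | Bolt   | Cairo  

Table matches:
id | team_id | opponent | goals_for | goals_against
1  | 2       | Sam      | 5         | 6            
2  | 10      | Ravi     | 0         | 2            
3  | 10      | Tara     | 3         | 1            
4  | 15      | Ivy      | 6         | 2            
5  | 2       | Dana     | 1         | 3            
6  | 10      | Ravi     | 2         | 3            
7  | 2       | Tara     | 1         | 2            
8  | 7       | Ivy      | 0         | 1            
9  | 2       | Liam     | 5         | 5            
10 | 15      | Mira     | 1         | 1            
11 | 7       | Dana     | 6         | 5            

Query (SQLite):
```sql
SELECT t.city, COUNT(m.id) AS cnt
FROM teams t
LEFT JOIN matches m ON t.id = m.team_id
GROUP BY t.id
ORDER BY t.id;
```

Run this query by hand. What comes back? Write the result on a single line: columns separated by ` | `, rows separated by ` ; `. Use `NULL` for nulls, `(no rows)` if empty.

LEFT JOIN keeps every teams row; unmatched ones get NULL for matches columns.
Group by teams.id and compute COUNT(m.id). COUNT(col) of an all-NULL group is 0.
  2: ids {1, 5, 7, 9} → COUNT(m.id)=4
  6: ids {—} → COUNT(m.id)=0
  7: ids {8, 11} → COUNT(m.id)=2
  10: ids {2, 3, 6} → COUNT(m.id)=3
  15: ids {4, 10} → COUNT(m.id)=2

Cairo | 4 ; Oslo | 0 ; Oslo | 2 ; Nairobi | 3 ; Cairo | 2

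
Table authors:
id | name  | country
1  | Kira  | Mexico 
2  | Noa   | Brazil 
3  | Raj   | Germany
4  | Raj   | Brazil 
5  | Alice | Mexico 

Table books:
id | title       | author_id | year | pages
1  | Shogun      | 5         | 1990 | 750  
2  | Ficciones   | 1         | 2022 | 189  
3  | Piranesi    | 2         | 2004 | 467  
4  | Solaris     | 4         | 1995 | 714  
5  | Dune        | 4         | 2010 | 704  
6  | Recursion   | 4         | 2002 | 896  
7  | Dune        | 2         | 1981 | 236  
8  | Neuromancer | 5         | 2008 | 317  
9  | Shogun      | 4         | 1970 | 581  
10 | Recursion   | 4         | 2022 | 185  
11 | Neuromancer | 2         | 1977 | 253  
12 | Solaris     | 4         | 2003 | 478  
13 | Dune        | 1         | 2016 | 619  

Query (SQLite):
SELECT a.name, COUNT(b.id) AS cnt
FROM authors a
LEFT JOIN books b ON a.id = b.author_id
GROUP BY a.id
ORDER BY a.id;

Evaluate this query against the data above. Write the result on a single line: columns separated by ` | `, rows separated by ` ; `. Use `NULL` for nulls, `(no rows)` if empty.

Kira | 2 ; Noa | 3 ; Raj | 0 ; Raj | 6 ; Alice | 2

LEFT JOIN keeps every authors row; unmatched ones get NULL for books columns.
Group by authors.id and compute COUNT(b.id). COUNT(col) of an all-NULL group is 0.
  1: ids {2, 13} → COUNT(b.id)=2
  2: ids {3, 7, 11} → COUNT(b.id)=3
  3: ids {—} → COUNT(b.id)=0
  4: ids {4, 5, 6, 9, 10, 12} → COUNT(b.id)=6
  5: ids {1, 8} → COUNT(b.id)=2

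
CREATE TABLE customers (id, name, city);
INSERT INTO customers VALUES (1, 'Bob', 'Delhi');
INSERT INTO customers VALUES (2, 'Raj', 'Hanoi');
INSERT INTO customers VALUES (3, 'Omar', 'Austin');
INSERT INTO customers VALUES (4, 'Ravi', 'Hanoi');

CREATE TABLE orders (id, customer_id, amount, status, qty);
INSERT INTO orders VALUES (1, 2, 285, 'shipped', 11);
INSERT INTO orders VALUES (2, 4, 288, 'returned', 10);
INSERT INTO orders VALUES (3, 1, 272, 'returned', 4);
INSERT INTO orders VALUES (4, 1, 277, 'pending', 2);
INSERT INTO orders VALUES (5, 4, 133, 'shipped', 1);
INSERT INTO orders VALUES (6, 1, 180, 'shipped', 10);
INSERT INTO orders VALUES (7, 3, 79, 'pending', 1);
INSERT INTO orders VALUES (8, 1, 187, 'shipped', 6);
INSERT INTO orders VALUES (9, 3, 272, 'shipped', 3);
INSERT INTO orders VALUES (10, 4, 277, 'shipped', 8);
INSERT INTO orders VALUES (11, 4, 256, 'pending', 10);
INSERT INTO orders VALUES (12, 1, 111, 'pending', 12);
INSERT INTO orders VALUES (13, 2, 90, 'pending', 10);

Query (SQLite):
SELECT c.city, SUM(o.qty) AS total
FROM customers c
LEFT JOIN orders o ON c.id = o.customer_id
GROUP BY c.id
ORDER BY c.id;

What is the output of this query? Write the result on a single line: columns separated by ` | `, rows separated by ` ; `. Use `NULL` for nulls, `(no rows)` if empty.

Delhi | 34 ; Hanoi | 21 ; Austin | 4 ; Hanoi | 29

LEFT JOIN keeps every customers row; unmatched ones get NULL for orders columns.
Group by customers.id and compute SUM(o.qty). SUM over an all-NULL group is NULL.
  1: ids {3, 4, 6, 8, 12} → SUM(o.qty)=34
  2: ids {1, 13} → SUM(o.qty)=21
  3: ids {7, 9} → SUM(o.qty)=4
  4: ids {2, 5, 10, 11} → SUM(o.qty)=29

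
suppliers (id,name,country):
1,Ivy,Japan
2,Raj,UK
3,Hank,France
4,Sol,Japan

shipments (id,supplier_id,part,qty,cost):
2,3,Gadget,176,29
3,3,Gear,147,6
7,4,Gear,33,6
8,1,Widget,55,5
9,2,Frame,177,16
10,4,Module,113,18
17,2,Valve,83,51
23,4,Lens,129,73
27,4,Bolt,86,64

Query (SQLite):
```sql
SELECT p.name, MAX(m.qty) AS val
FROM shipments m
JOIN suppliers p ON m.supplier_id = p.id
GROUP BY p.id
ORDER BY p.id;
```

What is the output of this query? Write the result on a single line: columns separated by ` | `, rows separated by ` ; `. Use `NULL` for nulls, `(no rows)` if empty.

Join each shipments row to its suppliers via supplier_id.
Group joined rows by suppliers.id; compute MAX(m.qty) per group.
  1: ids {8} → MAX(m.qty)=55
  2: ids {9, 17} → MAX(m.qty)=177
  3: ids {2, 3} → MAX(m.qty)=176
  4: ids {7, 10, 23, 27} → MAX(m.qty)=129

Ivy | 55 ; Raj | 177 ; Hank | 176 ; Sol | 129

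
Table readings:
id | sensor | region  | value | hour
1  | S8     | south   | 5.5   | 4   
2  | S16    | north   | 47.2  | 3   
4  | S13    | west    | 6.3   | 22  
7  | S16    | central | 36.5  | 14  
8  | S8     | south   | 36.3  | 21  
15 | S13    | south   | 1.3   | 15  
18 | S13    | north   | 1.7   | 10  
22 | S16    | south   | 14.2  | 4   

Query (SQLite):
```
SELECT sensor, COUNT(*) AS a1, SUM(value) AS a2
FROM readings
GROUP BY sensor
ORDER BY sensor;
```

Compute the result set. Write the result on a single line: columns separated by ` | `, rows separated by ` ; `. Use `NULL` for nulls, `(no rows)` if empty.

Group readings by sensor.
Per group compute: COUNT(*), SUM(value).
  S13: ids {4, 15, 18} → COUNT(*)=3, SUM(value)=9.3
  S16: ids {2, 7, 22} → COUNT(*)=3, SUM(value)=97.9
  S8: ids {1, 8} → COUNT(*)=2, SUM(value)=41.8

S13 | 3 | 9.3 ; S16 | 3 | 97.9 ; S8 | 2 | 41.8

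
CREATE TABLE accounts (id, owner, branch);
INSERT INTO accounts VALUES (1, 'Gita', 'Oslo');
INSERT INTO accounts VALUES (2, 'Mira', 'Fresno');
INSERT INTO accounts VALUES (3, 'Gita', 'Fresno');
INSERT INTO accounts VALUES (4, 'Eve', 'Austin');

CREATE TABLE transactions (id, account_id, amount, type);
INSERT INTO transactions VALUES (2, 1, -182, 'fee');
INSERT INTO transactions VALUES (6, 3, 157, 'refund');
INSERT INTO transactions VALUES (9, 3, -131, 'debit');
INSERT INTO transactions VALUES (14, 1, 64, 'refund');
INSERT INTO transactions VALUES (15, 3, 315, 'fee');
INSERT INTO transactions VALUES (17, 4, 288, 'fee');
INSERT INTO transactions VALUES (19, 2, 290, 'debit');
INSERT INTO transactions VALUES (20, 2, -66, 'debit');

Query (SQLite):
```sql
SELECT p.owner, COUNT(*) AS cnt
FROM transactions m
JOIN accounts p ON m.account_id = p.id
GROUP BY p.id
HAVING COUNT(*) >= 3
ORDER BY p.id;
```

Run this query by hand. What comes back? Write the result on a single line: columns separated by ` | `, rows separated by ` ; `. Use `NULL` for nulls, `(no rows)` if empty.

Join each transactions row to its accounts via account_id.
Group joined rows by accounts.id; compute COUNT(*) per group.
HAVING: keep groups with count ≥ 3.
  1: ids {2, 14} → COUNT(*)=2
  2: ids {19, 20} → COUNT(*)=2
  3: ids {6, 9, 15} → COUNT(*)=3
  4: ids {17} → COUNT(*)=1

Gita | 3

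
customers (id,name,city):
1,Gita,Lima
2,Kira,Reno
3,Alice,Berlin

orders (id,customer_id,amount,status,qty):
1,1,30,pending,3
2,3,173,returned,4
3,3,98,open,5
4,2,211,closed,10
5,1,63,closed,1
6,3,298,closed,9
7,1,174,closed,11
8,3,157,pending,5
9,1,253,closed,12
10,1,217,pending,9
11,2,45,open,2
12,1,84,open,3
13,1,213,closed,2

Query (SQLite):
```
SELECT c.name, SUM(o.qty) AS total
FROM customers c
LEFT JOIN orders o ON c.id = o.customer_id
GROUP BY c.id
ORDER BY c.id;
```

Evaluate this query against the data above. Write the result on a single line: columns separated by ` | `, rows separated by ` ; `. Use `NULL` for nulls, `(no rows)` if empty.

Gita | 41 ; Kira | 12 ; Alice | 23

LEFT JOIN keeps every customers row; unmatched ones get NULL for orders columns.
Group by customers.id and compute SUM(o.qty). SUM over an all-NULL group is NULL.
  1: ids {1, 5, 7, 9, 10, 12, 13} → SUM(o.qty)=41
  2: ids {4, 11} → SUM(o.qty)=12
  3: ids {2, 3, 6, 8} → SUM(o.qty)=23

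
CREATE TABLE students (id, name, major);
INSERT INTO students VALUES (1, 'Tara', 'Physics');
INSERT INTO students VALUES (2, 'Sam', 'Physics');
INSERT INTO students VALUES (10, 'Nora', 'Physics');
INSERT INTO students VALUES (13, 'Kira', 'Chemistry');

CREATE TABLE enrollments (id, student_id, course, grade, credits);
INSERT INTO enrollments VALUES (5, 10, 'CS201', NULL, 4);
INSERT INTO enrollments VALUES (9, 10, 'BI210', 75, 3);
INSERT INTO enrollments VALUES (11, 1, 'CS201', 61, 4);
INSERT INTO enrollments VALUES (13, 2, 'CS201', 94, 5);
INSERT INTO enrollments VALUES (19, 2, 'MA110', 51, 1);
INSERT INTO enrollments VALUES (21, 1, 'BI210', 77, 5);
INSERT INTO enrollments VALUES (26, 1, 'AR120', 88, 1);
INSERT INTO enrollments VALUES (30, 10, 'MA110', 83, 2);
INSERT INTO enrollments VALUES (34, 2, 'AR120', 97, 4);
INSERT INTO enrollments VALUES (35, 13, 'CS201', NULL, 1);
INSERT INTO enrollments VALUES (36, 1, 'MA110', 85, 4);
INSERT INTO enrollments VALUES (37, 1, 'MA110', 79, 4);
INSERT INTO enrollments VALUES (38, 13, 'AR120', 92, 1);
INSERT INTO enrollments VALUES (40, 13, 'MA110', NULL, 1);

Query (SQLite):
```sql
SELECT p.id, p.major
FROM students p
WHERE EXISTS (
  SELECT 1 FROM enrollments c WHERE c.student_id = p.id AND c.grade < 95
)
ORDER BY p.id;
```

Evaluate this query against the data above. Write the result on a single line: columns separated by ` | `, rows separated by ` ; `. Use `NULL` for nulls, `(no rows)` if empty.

For each students row, check whether any enrollments with matching student_id has grade < 95.
Keep rows where that is true.

1 | Physics ; 2 | Physics ; 10 | Physics ; 13 | Chemistry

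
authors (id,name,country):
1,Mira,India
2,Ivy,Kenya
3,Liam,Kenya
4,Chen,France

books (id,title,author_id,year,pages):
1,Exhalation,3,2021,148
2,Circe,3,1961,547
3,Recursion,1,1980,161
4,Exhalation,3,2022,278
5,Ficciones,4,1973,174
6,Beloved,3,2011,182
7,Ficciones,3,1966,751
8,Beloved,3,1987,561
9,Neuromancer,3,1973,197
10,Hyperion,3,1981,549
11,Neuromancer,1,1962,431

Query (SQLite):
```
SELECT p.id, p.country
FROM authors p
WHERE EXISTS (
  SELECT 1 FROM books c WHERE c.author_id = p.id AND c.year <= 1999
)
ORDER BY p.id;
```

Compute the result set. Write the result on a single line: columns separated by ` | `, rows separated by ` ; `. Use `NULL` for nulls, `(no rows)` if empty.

1 | India ; 3 | Kenya ; 4 | France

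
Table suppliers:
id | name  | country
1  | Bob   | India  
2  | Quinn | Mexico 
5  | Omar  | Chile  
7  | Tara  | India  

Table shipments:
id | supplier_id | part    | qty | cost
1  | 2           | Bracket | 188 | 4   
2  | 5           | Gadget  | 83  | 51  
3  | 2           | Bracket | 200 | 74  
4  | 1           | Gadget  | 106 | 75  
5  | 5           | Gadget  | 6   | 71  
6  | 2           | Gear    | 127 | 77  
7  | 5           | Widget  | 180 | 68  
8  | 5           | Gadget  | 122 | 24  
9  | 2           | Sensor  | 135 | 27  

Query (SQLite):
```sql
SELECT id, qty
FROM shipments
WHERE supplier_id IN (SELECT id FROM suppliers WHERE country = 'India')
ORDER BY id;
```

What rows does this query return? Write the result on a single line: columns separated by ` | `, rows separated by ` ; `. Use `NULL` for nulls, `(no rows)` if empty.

Inner query: suppliers.id where country = 'India'.
Outer: keep shipments rows whose supplier_id is in that set.
Inner query → {1, 7}

4 | 106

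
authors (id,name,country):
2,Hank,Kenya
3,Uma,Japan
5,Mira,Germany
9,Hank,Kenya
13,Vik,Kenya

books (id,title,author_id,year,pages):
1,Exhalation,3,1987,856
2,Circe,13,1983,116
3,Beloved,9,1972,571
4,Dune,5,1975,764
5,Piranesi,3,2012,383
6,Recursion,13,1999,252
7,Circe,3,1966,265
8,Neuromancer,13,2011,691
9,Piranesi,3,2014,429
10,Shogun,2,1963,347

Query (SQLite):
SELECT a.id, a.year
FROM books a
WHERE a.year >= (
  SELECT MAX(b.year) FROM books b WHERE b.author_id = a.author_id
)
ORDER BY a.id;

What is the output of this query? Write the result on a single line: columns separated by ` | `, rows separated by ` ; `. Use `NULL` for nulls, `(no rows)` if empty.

3 | 1972 ; 4 | 1975 ; 8 | 2011 ; 9 | 2014 ; 10 | 1963

For each books row a, compute MAX(year) over rows sharing a.author_id.
Keep row a if a.year >= that per-group MAX.
  author_id=2: MAX(year) = 1963
  author_id=3: MAX(year) = 2014
  author_id=5: MAX(year) = 1975
  author_id=9: MAX(year) = 1972
  author_id=13: MAX(year) = 2011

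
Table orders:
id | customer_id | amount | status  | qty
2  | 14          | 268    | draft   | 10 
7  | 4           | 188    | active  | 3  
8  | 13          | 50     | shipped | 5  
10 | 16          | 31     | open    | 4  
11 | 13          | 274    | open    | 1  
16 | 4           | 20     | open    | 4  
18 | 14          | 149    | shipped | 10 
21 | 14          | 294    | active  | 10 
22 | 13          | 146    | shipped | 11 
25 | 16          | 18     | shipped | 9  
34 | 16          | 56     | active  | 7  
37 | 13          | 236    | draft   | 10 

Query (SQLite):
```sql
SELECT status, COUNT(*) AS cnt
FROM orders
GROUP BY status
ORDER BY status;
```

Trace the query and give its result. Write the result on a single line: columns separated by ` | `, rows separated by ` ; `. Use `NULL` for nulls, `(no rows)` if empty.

active | 3 ; draft | 2 ; open | 3 ; shipped | 4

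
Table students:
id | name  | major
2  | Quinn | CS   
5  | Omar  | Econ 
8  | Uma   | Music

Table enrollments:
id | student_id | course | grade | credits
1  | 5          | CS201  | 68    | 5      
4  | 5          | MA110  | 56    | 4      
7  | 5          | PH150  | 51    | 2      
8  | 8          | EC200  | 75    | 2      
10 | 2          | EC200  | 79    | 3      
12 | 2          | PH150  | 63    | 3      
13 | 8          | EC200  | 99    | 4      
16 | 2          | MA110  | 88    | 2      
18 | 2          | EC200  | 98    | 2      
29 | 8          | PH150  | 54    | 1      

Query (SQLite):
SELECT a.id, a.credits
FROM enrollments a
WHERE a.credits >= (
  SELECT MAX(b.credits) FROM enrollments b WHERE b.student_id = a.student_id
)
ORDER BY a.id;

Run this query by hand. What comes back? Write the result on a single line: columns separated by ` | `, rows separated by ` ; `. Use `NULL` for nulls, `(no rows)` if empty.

1 | 5 ; 10 | 3 ; 12 | 3 ; 13 | 4

For each enrollments row a, compute MAX(credits) over rows sharing a.student_id.
Keep row a if a.credits >= that per-group MAX.
  student_id=2: MAX(credits) = 3
  student_id=5: MAX(credits) = 5
  student_id=8: MAX(credits) = 4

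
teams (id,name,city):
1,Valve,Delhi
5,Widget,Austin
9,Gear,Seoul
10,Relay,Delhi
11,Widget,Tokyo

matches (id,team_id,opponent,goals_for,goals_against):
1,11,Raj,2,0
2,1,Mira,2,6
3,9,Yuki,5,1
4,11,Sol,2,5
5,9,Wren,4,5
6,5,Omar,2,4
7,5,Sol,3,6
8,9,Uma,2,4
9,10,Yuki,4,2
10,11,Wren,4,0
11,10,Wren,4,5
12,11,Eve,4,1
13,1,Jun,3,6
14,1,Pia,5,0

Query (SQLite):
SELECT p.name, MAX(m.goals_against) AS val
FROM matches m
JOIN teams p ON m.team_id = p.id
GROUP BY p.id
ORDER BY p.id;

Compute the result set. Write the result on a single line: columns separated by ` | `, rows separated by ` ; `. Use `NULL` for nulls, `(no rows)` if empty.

Valve | 6 ; Widget | 6 ; Gear | 5 ; Relay | 5 ; Widget | 5

Join each matches row to its teams via team_id.
Group joined rows by teams.id; compute MAX(m.goals_against) per group.
  1: ids {2, 13, 14} → MAX(m.goals_against)=6
  5: ids {6, 7} → MAX(m.goals_against)=6
  9: ids {3, 5, 8} → MAX(m.goals_against)=5
  10: ids {9, 11} → MAX(m.goals_against)=5
  11: ids {1, 4, 10, 12} → MAX(m.goals_against)=5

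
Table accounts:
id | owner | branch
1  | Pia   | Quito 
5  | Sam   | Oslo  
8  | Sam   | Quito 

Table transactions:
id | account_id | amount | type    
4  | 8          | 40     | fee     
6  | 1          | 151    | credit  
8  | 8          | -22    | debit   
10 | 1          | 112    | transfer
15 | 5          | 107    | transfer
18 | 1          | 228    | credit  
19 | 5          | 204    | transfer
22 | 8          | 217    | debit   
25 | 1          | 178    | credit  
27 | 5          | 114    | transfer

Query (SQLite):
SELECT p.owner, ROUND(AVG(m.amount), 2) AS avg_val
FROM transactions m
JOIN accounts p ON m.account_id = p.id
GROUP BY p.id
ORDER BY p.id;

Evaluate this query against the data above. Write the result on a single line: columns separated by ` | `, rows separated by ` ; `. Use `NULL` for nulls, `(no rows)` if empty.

Join each transactions row to its accounts via account_id.
Group joined rows by accounts.id; compute ROUND(AVG(m.amount), 2) per group.
  1: ids {6, 10, 18, 25} → ROUND(AVG(m.amount), 2)=167.25
  5: ids {15, 19, 27} → ROUND(AVG(m.amount), 2)=141.67
  8: ids {4, 8, 22} → ROUND(AVG(m.amount), 2)=78.33

Pia | 167.25 ; Sam | 141.67 ; Sam | 78.33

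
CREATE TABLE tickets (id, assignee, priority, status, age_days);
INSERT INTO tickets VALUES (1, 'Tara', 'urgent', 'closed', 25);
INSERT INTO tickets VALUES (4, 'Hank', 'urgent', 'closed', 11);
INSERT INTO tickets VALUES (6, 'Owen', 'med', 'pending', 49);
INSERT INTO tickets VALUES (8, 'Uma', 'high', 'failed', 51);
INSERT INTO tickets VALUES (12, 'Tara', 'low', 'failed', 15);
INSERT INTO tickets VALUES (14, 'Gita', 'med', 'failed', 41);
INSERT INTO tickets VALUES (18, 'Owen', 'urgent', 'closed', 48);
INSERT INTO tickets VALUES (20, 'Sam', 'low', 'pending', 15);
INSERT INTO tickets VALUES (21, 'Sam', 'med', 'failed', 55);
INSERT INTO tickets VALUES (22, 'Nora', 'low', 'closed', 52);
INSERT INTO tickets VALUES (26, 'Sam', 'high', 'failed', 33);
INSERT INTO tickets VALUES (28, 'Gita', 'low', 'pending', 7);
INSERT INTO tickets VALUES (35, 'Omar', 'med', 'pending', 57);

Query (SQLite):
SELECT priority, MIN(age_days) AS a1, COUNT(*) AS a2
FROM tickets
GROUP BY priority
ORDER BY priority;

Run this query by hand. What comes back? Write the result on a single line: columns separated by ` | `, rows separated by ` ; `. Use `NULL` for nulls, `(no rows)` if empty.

high | 33 | 2 ; low | 7 | 4 ; med | 41 | 4 ; urgent | 11 | 3

Group tickets by priority.
Per group compute: MIN(age_days), COUNT(*).
  high: ids {8, 26} → MIN(age_days)=33, COUNT(*)=2
  low: ids {12, 20, 22, 28} → MIN(age_days)=7, COUNT(*)=4
  med: ids {6, 14, 21, 35} → MIN(age_days)=41, COUNT(*)=4
  urgent: ids {1, 4, 18} → MIN(age_days)=11, COUNT(*)=3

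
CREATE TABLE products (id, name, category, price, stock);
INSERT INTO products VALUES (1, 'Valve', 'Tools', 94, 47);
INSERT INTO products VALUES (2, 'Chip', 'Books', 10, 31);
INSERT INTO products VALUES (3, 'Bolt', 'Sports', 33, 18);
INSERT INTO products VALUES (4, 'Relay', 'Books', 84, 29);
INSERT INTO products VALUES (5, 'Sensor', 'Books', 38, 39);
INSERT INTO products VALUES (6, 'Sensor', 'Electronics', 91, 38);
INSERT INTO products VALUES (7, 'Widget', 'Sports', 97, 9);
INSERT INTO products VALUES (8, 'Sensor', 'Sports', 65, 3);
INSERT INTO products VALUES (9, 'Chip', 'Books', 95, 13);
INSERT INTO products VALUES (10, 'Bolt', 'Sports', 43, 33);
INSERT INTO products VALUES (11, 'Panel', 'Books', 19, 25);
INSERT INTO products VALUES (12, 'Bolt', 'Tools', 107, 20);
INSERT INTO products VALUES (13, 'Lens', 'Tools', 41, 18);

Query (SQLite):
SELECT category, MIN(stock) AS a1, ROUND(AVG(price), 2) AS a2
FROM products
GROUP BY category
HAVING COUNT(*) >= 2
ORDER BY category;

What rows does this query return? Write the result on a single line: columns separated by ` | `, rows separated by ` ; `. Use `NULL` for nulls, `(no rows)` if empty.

Group products by category.
Per group compute: MIN(stock), ROUND(AVG(price), 2).
HAVING: drop groups with fewer than 2 rows.
  Books: ids {2, 4, 5, 9, 11} → MIN(stock)=13, ROUND(AVG(price), 2)=49.2
  Electronics: ids {6} → MIN(stock)=38, ROUND(AVG(price), 2)=91
  Sports: ids {3, 7, 8, 10} → MIN(stock)=3, ROUND(AVG(price), 2)=59.5
  Tools: ids {1, 12, 13} → MIN(stock)=18, ROUND(AVG(price), 2)=80.67

Books | 13 | 49.2 ; Sports | 3 | 59.5 ; Tools | 18 | 80.67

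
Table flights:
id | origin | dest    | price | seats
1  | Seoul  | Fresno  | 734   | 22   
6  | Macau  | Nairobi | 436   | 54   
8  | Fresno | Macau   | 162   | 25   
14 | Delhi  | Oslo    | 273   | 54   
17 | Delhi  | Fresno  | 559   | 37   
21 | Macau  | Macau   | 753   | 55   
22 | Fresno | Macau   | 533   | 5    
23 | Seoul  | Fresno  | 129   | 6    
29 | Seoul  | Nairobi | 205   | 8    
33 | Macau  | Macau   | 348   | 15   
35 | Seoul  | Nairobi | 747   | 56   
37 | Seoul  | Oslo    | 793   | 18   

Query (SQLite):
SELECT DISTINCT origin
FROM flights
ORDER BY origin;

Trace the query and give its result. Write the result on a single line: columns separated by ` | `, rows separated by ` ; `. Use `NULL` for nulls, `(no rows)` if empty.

Delhi ; Fresno ; Macau ; Seoul

Collect distinct origin values from flights.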